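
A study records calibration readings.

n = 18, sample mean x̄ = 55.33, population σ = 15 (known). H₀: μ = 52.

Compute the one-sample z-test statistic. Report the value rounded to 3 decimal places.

test statistic = 0.942

SE = σ/√n = 15/√18 = 3.5355
z = (x̄−μ₀)/SE = (55.33−52)/3.5355 = 0.9419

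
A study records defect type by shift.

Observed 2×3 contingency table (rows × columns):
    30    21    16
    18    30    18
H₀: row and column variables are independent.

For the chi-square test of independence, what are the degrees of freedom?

df = (r−1)(c−1) = (2−1)·(3−1) = 2

degrees of freedom = 2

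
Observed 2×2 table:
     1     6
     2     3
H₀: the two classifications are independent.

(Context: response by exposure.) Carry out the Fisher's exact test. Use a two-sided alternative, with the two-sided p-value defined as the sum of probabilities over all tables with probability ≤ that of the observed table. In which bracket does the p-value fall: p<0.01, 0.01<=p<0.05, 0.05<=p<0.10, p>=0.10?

p-value bracket: p>=0.10

Margins: r₁=7, r₂=5, c₁=3, c₂=9, n=12
p_obs = C(7,1)·C(5,2)/C(12,3); sum pmf over tables with pmf ≤ p_obs
p-value (two-sided) = 0.52273
→ bracket: p>=0.10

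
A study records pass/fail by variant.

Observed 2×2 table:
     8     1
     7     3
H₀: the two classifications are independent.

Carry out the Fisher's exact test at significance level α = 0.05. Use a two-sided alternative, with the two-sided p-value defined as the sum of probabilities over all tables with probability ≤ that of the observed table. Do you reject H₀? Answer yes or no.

reject H₀: no

Margins: r₁=9, r₂=10, c₁=15, c₂=4, n=19
p_obs = C(9,8)·C(10,7)/C(19,15); sum pmf over tables with pmf ≤ p_obs
p-value (two-sided) = 0.58204
At α=0.05: p ≥ α → fail to reject H₀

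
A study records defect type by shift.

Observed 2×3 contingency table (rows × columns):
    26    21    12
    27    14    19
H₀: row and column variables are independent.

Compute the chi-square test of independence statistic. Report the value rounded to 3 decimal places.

Row totals [59, 60], col totals [53, 35, 31], n=119
χ² = (26−26.28)²/26.28 + (21−17.35)²/17.35 + (12−15.37)²/15.37 + (27−26.72)²/26.72 + (14−17.65)²/17.65 + (19−15.63)²/15.63 = 2.9913
df = 2

test statistic = 2.991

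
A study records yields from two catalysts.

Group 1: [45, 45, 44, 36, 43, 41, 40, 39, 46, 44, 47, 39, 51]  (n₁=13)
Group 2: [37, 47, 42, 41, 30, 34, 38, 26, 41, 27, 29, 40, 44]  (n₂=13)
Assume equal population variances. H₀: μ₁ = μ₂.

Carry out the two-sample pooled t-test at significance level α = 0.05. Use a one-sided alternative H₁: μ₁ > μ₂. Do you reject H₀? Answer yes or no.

x̄₁=43.077, s₁=4.010, n₁=13
x̄₂=36.615, s₂=6.813, n₂=13
s_p² = [12·4.010² + 12·6.813²]/24 = 31.2500
SE = √(s_p²·(1/13+1/13)) = 2.1926
t = (43.077−36.615)/2.1926 = 2.9469
df = 24
p-value (one-sided, H₁ greater) = 0.00352
At α=0.05: p < α → reject H₀

reject H₀: yes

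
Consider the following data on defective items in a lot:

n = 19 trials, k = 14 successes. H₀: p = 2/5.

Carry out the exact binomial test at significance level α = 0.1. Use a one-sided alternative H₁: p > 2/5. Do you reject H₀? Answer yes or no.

reject H₀: yes

Exact binomial: n=19, k=14, p₀=2/5=0.4000
P(X≥14) from Σ C(n,i)·p₀^i·(1−p₀)^(n−i)
p-value (one-sided, H₁ greater) = 0.00307
At α=0.1: p < α → reject H₀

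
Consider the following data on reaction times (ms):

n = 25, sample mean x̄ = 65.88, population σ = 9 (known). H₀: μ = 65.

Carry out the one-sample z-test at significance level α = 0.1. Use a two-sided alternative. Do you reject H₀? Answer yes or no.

reject H₀: no

SE = σ/√n = 9/√25 = 1.8000
z = (x̄−μ₀)/SE = (65.88−65)/1.8000 = 0.4889
p-value (two-sided) = 0.62492
At α=0.1: p ≥ α → fail to reject H₀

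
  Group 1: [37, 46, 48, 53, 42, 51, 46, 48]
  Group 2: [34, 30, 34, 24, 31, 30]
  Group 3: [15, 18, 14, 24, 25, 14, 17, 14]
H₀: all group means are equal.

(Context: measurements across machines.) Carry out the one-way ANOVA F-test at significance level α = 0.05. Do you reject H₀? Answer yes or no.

Group means [46.38, 30.50, 17.62], grand mean 31.591
SSB = Σnᵢ(x̄ᵢ−x̄)² = 3316.068; SSW = ΣΣ(x−x̄ᵢ)² = 387.250
MSB = 3316.068/2 = 1658.0341; MSW = 387.250/19 = 20.3816
F = MSB/MSW = 81.3496
df = (2, 19)
p-value (upper-tail) = 0.00000
At α=0.05: p < α → reject H₀

reject H₀: yes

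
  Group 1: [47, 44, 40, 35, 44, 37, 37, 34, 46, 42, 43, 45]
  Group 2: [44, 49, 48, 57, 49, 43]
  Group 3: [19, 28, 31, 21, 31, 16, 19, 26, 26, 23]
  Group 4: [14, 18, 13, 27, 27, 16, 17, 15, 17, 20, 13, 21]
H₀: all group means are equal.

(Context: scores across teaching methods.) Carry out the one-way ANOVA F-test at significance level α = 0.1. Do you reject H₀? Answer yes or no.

Group means [41.17, 48.33, 24.00, 18.17], grand mean 31.050
SSB = Σnᵢ(x̄ᵢ−x̄)² = 5509.233; SSW = ΣΣ(x−x̄ᵢ)² = 842.667
MSB = 5509.233/3 = 1836.4111; MSW = 842.667/36 = 23.4074
F = MSB/MSW = 78.4543
df = (3, 36)
p-value (upper-tail) = 0.00000
At α=0.1: p < α → reject H₀

reject H₀: yes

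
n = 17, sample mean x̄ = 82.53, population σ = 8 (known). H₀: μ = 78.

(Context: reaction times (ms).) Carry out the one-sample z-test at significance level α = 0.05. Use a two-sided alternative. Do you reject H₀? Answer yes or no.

SE = σ/√n = 8/√17 = 1.9403
z = (x̄−μ₀)/SE = (82.53−78)/1.9403 = 2.3347
p-value (two-sided) = 0.01956
At α=0.05: p < α → reject H₀

reject H₀: yes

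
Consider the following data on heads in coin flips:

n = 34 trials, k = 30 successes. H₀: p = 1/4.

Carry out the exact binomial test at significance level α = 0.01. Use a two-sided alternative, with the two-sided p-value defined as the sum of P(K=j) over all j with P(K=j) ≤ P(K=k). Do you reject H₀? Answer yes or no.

Exact binomial: n=34, k=30, p₀=1/4=0.2500
P(X=j) = C(n,j)·p₀^j·(1−p₀)^(n−j); p = Σ P(X=j) over j with P(X=j) ≤ P(X=30)
p-value (two-sided) = 0.00000
At α=0.01: p < α → reject H₀

reject H₀: yes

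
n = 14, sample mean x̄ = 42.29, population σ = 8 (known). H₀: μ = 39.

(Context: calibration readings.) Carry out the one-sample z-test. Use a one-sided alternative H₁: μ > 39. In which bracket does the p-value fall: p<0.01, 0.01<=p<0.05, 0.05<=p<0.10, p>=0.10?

p-value bracket: 0.05<=p<0.10

SE = σ/√n = 8/√14 = 2.1381
z = (x̄−μ₀)/SE = (42.29−39)/2.1381 = 1.5388
p-value (one-sided, H₁ greater) = 0.06193
→ bracket: 0.05<=p<0.10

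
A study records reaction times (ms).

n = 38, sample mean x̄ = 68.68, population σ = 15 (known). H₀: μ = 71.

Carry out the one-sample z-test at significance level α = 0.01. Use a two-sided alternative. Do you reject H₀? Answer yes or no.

reject H₀: no

SE = σ/√n = 15/√38 = 2.4333
z = (x̄−μ₀)/SE = (68.68−71)/2.4333 = -0.9534
p-value (two-sided) = 0.34037
At α=0.01: p ≥ α → fail to reject H₀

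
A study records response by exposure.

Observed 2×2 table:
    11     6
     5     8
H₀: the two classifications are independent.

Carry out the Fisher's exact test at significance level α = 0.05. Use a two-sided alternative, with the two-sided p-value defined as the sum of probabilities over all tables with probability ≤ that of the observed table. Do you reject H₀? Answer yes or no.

reject H₀: no

Margins: r₁=17, r₂=13, c₁=16, c₂=14, n=30
p_obs = C(17,11)·C(13,5)/C(30,16); sum pmf over tables with pmf ≤ p_obs
p-value (two-sided) = 0.26851
At α=0.05: p ≥ α → fail to reject H₀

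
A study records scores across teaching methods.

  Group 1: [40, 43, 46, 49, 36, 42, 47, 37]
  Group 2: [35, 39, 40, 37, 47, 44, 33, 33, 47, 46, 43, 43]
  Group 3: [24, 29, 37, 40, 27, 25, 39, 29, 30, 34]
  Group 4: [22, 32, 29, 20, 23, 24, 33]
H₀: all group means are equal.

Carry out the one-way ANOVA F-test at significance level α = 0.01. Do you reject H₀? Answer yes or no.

reject H₀: yes

Group means [42.50, 40.58, 31.40, 26.14], grand mean 35.784
SSB = Σnᵢ(x̄ᵢ−x̄)² = 1480.096; SSW = ΣΣ(x−x̄ᵢ)² = 908.174
MSB = 1480.096/3 = 493.3655; MSW = 908.174/33 = 27.5204
F = MSB/MSW = 17.9273
df = (3, 33)
p-value (upper-tail) = 0.00000
At α=0.01: p < α → reject H₀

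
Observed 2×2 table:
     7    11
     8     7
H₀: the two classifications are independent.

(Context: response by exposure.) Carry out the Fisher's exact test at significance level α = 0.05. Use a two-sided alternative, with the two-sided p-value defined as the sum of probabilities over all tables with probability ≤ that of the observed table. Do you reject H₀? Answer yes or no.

reject H₀: no

Margins: r₁=18, r₂=15, c₁=15, c₂=18, n=33
p_obs = C(18,7)·C(15,8)/C(33,15); sum pmf over tables with pmf ≤ p_obs
p-value (two-sided) = 0.49388
At α=0.05: p ≥ α → fail to reject H₀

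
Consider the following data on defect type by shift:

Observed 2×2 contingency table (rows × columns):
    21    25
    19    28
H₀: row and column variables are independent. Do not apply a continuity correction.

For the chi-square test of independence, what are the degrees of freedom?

df = (r−1)(c−1) = (2−1)·(2−1) = 1

degrees of freedom = 1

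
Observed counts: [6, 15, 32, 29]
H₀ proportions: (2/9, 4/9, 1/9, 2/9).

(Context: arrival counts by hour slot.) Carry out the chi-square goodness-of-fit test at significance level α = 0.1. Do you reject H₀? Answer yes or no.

reject H₀: yes

n = 82; E_i = n·p_i = [18.22, 36.44, 9.11, 18.22]
χ² = (6−18.22)²/18.22 + (15−36.44)²/36.44 + (32−9.11)²/9.11 + (29−18.22)²/18.22 = 84.6921
df = 3
p-value (upper-tail) = 0.00000
At α=0.1: p < α → reject H₀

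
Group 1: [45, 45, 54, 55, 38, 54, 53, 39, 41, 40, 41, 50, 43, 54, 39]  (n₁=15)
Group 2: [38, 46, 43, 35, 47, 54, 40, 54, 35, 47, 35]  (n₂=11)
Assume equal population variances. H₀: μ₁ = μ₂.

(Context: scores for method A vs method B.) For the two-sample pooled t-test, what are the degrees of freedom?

df = n₁ + n₂ − 2 = 15 + 11 − 2 = 24

degrees of freedom = 24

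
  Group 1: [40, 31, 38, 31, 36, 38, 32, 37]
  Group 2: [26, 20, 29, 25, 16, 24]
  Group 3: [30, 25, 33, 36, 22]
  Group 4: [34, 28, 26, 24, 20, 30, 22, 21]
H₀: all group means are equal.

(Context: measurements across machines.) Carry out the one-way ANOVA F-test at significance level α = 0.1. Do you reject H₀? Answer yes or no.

reject H₀: yes

Group means [35.38, 23.33, 29.20, 25.62], grand mean 28.667
SSB = Σnᵢ(x̄ᵢ−x̄)² = 606.117; SSW = ΣΣ(x−x̄ᵢ)² = 489.883
MSB = 606.117/3 = 202.0389; MSW = 489.883/23 = 21.2993
F = MSB/MSW = 9.4857
df = (3, 23)
p-value (upper-tail) = 0.00029
At α=0.1: p < α → reject H₀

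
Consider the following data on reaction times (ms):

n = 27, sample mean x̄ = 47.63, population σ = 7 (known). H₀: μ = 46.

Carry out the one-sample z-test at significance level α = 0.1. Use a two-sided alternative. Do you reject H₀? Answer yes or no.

reject H₀: no

SE = σ/√n = 7/√27 = 1.3472
z = (x̄−μ₀)/SE = (47.63−46)/1.3472 = 1.2100
p-value (two-sided) = 0.22629
At α=0.1: p ≥ α → fail to reject H₀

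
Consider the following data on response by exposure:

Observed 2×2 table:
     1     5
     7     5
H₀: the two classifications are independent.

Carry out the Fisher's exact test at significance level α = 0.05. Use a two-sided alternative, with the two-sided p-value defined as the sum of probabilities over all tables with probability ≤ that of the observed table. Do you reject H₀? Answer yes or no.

reject H₀: no

Margins: r₁=6, r₂=12, c₁=8, c₂=10, n=18
p_obs = C(6,1)·C(12,7)/C(18,8); sum pmf over tables with pmf ≤ p_obs
p-value (two-sided) = 0.15158
At α=0.05: p ≥ α → fail to reject H₀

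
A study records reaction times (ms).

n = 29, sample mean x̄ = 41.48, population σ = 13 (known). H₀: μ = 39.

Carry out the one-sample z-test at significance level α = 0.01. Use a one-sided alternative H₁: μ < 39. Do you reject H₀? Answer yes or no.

SE = σ/√n = 13/√29 = 2.4140
z = (x̄−μ₀)/SE = (41.48−39)/2.4140 = 1.0273
p-value (one-sided, H₁ less) = 0.84787
At α=0.01: p ≥ α → fail to reject H₀

reject H₀: no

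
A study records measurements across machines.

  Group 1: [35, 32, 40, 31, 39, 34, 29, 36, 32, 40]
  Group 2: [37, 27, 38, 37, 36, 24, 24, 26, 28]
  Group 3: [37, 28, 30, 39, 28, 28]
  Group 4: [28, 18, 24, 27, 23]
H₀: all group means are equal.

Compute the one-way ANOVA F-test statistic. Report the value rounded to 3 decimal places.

test statistic = 5.488

Group means [34.80, 30.78, 31.67, 24.00], grand mean 31.167
SSB = Σnᵢ(x̄ᵢ−x̄)² = 391.678; SSW = ΣΣ(x−x̄ᵢ)² = 618.489
MSB = 391.678/3 = 130.5593; MSW = 618.489/26 = 23.7880
F = MSB/MSW = 5.4884
df = (3, 26)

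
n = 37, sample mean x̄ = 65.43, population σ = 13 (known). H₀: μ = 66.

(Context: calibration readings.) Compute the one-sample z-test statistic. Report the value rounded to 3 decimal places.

test statistic = -0.267

SE = σ/√n = 13/√37 = 2.1372
z = (x̄−μ₀)/SE = (65.43−66)/2.1372 = -0.2667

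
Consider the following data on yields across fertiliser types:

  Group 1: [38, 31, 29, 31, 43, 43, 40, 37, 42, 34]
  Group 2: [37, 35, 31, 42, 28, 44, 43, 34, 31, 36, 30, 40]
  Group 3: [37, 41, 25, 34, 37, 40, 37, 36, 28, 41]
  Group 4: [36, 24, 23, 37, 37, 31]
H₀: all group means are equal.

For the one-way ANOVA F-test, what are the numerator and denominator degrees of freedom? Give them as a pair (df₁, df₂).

degrees of freedom = [3, 34]

k = 4 groups, N = 38 total
df = (k−1, N−k) = (4−1, 38−4) = (3, 34)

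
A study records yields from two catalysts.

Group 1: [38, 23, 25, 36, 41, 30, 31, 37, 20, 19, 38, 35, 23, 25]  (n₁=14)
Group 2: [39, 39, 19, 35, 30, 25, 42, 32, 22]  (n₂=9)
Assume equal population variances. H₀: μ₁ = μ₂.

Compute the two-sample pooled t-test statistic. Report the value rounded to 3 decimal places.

test statistic = -0.416

x̄₁=30.071, s₁=7.488, n₁=14
x̄₂=31.444, s₂=8.110, n₂=9
s_p² = [13·7.488² + 8·8.110²]/21 = 59.7691
SE = √(s_p²·(1/14+1/9)) = 3.3031
t = (30.071−31.444)/3.3031 = -0.4157
df = 21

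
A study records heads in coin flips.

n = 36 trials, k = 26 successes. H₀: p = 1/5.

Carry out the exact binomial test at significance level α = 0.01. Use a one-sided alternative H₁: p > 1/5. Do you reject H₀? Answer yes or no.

Exact binomial: n=36, k=26, p₀=1/5=0.2000
P(X≥26) from Σ C(n,i)·p₀^i·(1−p₀)^(n−i)
p-value (one-sided, H₁ greater) = 0.00000
At α=0.01: p < α → reject H₀

reject H₀: yes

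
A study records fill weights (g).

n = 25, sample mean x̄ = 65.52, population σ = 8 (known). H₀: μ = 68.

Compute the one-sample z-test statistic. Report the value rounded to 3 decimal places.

test statistic = -1.550

SE = σ/√n = 8/√25 = 1.6000
z = (x̄−μ₀)/SE = (65.52−68)/1.6000 = -1.5500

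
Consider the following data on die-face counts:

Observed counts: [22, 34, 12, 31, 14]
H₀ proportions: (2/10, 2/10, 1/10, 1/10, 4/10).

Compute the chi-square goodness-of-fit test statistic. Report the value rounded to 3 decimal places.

test statistic = 61.690

n = 113; E_i = n·p_i = [22.60, 22.60, 11.30, 11.30, 45.20]
χ² = (22−22.60)²/22.60 + (34−22.60)²/22.60 + (12−11.30)²/11.30 + (31−11.30)²/11.30 + (14−45.20)²/45.20 = 61.6903
df = 4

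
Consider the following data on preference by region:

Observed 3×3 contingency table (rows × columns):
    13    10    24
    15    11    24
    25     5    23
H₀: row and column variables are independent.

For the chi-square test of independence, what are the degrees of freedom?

degrees of freedom = 4

df = (r−1)(c−1) = (3−1)·(3−1) = 4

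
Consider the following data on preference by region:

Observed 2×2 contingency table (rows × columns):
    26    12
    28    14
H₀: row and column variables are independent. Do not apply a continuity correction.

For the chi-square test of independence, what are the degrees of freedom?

df = (r−1)(c−1) = (2−1)·(2−1) = 1

degrees of freedom = 1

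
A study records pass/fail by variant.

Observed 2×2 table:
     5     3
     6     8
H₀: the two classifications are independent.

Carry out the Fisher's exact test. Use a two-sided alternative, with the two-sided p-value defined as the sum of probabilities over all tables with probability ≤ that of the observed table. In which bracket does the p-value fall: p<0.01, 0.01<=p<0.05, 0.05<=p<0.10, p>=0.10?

p-value bracket: p>=0.10

Margins: r₁=8, r₂=14, c₁=11, c₂=11, n=22
p_obs = C(8,5)·C(14,6)/C(22,11); sum pmf over tables with pmf ≤ p_obs
p-value (two-sided) = 0.65944
→ bracket: p>=0.10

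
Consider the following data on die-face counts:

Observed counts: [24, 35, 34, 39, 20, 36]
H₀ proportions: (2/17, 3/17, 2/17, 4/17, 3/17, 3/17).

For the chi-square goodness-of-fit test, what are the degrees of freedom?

df = k − 1 = 6 − 1 = 5

degrees of freedom = 5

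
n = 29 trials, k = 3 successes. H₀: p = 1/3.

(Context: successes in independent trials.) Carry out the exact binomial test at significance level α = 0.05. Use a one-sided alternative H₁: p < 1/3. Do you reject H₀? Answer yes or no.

reject H₀: yes

Exact binomial: n=29, k=3, p₀=1/3=0.3333
P(X≤3) from Σ C(n,i)·p₀^i·(1−p₀)^(n−i)
p-value (one-sided, H₁ less) = 0.00449
At α=0.05: p < α → reject H₀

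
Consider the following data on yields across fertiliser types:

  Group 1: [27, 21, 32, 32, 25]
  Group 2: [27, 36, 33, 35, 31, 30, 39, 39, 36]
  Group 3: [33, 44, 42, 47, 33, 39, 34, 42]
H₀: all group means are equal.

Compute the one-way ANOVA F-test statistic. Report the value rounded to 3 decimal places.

Group means [27.40, 34.00, 39.25], grand mean 34.409
SSB = Σnᵢ(x̄ᵢ−x̄)² = 434.618; SSW = ΣΣ(x−x̄ᵢ)² = 426.700
MSB = 434.618/2 = 217.3091; MSW = 426.700/19 = 22.4579
F = MSB/MSW = 9.6763
df = (2, 19)

test statistic = 9.676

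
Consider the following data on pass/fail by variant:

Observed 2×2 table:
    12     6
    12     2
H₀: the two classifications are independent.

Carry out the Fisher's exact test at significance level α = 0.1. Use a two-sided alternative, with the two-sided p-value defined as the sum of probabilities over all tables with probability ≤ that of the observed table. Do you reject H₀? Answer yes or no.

Margins: r₁=18, r₂=14, c₁=24, c₂=8, n=32
p_obs = C(18,12)·C(14,12)/C(32,24); sum pmf over tables with pmf ≤ p_obs
p-value (two-sided) = 0.41228
At α=0.1: p ≥ α → fail to reject H₀

reject H₀: no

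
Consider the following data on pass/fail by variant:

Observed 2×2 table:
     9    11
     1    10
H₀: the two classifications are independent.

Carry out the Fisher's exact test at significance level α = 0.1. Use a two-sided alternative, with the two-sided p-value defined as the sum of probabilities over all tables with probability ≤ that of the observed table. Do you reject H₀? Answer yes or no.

Margins: r₁=20, r₂=11, c₁=10, c₂=21, n=31
p_obs = C(20,9)·C(11,1)/C(31,10); sum pmf over tables with pmf ≤ p_obs
p-value (two-sided) = 0.05504
At α=0.1: p < α → reject H₀

reject H₀: yes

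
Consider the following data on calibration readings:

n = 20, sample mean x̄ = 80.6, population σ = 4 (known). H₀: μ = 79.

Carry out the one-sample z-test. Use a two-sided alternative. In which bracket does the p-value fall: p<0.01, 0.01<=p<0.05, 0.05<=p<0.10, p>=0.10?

SE = σ/√n = 4/√20 = 0.8944
z = (x̄−μ₀)/SE = (80.6−79)/0.8944 = 1.7889
p-value (two-sided) = 0.07364
→ bracket: 0.05<=p<0.10

p-value bracket: 0.05<=p<0.10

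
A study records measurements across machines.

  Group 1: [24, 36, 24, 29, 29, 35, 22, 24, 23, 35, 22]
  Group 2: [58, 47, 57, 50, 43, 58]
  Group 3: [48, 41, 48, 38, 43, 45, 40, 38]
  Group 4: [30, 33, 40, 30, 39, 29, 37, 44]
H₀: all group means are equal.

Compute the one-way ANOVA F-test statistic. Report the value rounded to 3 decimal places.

Group means [27.55, 52.17, 42.62, 35.25], grand mean 37.545
SSB = Σnᵢ(x̄ᵢ−x̄)² = 2631.246; SSW = ΣΣ(x−x̄ᵢ)² = 844.936
MSB = 2631.246/3 = 877.0821; MSW = 844.936/29 = 29.1357
F = MSB/MSW = 30.1033
df = (3, 29)

test statistic = 30.103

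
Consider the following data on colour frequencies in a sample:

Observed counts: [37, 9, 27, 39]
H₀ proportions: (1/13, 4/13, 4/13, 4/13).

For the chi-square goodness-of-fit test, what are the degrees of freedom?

df = k − 1 = 4 − 1 = 3

degrees of freedom = 3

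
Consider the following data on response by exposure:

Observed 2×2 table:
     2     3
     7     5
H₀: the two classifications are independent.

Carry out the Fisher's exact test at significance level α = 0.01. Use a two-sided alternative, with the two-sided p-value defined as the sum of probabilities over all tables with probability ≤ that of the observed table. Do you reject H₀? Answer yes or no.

reject H₀: no

Margins: r₁=5, r₂=12, c₁=9, c₂=8, n=17
p_obs = C(5,2)·C(12,7)/C(17,9); sum pmf over tables with pmf ≤ p_obs
p-value (two-sided) = 0.61991
At α=0.01: p ≥ α → fail to reject H₀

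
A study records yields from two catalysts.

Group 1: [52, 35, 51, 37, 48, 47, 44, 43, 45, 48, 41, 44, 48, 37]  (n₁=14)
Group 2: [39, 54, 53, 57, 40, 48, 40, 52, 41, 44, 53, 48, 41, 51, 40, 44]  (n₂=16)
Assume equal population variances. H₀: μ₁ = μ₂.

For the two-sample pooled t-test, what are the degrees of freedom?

df = n₁ + n₂ − 2 = 14 + 16 − 2 = 28

degrees of freedom = 28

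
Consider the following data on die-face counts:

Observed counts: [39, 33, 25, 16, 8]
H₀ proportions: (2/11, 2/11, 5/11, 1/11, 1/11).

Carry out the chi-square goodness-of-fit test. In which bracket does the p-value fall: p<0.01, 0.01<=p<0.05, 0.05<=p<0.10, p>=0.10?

n = 121; E_i = n·p_i = [22.00, 22.00, 55.00, 11.00, 11.00]
χ² = (39−22.00)²/22.00 + (33−22.00)²/22.00 + (25−55.00)²/55.00 + (16−11.00)²/11.00 + (8−11.00)²/11.00 = 38.0909
df = 4
p-value (upper-tail) = 0.00000
→ bracket: p<0.01

p-value bracket: p<0.01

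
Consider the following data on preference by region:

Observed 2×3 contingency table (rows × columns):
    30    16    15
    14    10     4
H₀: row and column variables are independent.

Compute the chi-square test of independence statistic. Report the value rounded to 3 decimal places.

Row totals [61, 28], col totals [44, 26, 19], n=89
χ² = (30−30.16)²/30.16 + (16−17.82)²/17.82 + (15−13.02)²/13.02 + (14−13.84)²/13.84 + (10−8.18)²/8.18 + (4−5.98)²/5.98 = 1.5481
df = 2

test statistic = 1.548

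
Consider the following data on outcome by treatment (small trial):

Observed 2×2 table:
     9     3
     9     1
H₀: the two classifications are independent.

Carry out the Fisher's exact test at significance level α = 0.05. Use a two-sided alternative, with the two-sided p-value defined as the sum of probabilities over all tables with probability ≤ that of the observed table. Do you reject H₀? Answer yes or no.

reject H₀: no

Margins: r₁=12, r₂=10, c₁=18, c₂=4, n=22
p_obs = C(12,9)·C(10,9)/C(22,18); sum pmf over tables with pmf ≤ p_obs
p-value (two-sided) = 0.59398
At α=0.05: p ≥ α → fail to reject H₀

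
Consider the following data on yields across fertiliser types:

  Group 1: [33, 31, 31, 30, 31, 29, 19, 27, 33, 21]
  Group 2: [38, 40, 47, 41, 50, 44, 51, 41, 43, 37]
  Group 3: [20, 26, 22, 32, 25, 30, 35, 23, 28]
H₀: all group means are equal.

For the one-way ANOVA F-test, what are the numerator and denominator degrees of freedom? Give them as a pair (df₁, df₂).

k = 3 groups, N = 29 total
df = (k−1, N−k) = (3−1, 29−3) = (2, 26)

degrees of freedom = [2, 26]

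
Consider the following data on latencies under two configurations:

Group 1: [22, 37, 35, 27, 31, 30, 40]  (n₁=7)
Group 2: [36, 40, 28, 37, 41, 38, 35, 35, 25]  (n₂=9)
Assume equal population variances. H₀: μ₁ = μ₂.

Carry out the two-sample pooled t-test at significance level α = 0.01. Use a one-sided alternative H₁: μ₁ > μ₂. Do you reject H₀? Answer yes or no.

x̄₁=31.714, s₁=6.157, n₁=7
x̄₂=35.000, s₂=5.292, n₂=9
s_p² = [6·6.157² + 8·5.292²]/14 = 32.2449
SE = √(s_p²·(1/7+1/9)) = 2.8617
t = (31.714−35.000)/2.8617 = -1.1482
df = 14
p-value (one-sided, H₁ greater) = 0.86493
At α=0.01: p ≥ α → fail to reject H₀

reject H₀: no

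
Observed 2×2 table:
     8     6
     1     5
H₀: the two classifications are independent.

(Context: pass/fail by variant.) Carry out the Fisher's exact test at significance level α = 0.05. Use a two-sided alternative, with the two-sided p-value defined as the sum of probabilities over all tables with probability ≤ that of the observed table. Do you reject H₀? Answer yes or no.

Margins: r₁=14, r₂=6, c₁=9, c₂=11, n=20
p_obs = C(14,8)·C(6,1)/C(20,9); sum pmf over tables with pmf ≤ p_obs
p-value (two-sided) = 0.15712
At α=0.05: p ≥ α → fail to reject H₀

reject H₀: no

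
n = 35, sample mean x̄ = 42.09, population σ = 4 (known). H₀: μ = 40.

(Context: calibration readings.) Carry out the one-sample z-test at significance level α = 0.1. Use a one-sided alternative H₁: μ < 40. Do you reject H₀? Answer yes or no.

SE = σ/√n = 4/√35 = 0.6761
z = (x̄−μ₀)/SE = (42.09−40)/0.6761 = 3.0912
p-value (one-sided, H₁ less) = 0.99900
At α=0.1: p ≥ α → fail to reject H₀

reject H₀: no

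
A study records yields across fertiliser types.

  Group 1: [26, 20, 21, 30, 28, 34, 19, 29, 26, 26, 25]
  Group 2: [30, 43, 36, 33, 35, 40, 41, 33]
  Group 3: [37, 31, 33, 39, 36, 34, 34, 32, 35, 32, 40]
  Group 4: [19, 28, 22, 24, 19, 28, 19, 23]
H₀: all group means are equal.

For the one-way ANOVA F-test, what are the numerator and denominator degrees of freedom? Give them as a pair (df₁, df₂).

degrees of freedom = [3, 34]

k = 4 groups, N = 38 total
df = (k−1, N−k) = (4−1, 38−4) = (3, 34)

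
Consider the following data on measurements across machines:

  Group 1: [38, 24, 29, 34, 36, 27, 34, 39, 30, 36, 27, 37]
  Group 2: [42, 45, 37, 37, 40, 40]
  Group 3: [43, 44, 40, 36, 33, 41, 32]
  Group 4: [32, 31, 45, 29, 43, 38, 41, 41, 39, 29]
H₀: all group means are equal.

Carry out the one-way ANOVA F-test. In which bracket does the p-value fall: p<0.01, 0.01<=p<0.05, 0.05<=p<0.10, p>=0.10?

p-value bracket: 0.01<=p<0.05

Group means [32.58, 40.17, 38.43, 36.80], grand mean 36.257
SSB = Σnᵢ(x̄ᵢ−x̄)² = 289.621; SSW = ΣΣ(x−x̄ᵢ)² = 783.064
MSB = 289.621/3 = 96.5405; MSW = 783.064/31 = 25.2601
F = MSB/MSW = 3.8219
df = (3, 31)
p-value (upper-tail) = 0.01937
→ bracket: 0.01<=p<0.05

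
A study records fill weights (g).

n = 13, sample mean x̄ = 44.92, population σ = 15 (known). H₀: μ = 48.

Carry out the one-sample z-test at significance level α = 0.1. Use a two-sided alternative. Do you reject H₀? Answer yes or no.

reject H₀: no

SE = σ/√n = 15/√13 = 4.1603
z = (x̄−μ₀)/SE = (44.92−48)/4.1603 = -0.7403
p-value (two-sided) = 0.45909
At α=0.1: p ≥ α → fail to reject H₀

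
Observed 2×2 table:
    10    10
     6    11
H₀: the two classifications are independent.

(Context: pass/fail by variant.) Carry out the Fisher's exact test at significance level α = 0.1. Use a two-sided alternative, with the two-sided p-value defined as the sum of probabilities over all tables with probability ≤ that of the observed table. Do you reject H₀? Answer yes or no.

Margins: r₁=20, r₂=17, c₁=16, c₂=21, n=37
p_obs = C(20,10)·C(17,6)/C(37,16); sum pmf over tables with pmf ≤ p_obs
p-value (two-sided) = 0.50847
At α=0.1: p ≥ α → fail to reject H₀

reject H₀: no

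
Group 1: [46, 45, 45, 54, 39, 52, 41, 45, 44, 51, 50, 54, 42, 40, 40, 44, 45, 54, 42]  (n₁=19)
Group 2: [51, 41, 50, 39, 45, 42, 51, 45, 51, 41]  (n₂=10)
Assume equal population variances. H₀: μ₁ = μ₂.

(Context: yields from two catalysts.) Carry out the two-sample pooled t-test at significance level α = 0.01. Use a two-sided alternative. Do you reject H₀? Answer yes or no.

x̄₁=45.947, s₁=5.049, n₁=19
x̄₂=45.600, s₂=4.789, n₂=10
s_p² = [18·5.049² + 9·4.789²]/27 = 24.6425
SE = √(s_p²·(1/19+1/10)) = 1.9394
t = (45.947−45.600)/1.9394 = 0.1791
df = 27
p-value (two-sided) = 0.85919
At α=0.01: p ≥ α → fail to reject H₀

reject H₀: no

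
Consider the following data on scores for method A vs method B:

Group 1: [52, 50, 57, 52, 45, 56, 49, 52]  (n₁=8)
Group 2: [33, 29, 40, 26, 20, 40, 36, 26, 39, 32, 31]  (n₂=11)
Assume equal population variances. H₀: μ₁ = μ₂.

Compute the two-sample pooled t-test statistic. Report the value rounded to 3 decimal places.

test statistic = 7.623

x̄₁=51.625, s₁=3.815, n₁=8
x̄₂=32.000, s₂=6.481, n₂=11
s_p² = [7·3.815² + 10·6.481²]/17 = 30.6985
SE = √(s_p²·(1/8+1/11)) = 2.5745
t = (51.625−32.000)/2.5745 = 7.6228
df = 17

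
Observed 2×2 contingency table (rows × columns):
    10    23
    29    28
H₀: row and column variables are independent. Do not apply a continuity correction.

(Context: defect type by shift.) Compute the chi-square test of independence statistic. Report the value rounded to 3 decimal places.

Row totals [33, 57], col totals [39, 51], n=90
χ² = (10−14.30)²/14.30 + (23−18.70)²/18.70 + (29−24.70)²/24.70 + (28−32.30)²/32.30 = 3.6028
df = 1

test statistic = 3.603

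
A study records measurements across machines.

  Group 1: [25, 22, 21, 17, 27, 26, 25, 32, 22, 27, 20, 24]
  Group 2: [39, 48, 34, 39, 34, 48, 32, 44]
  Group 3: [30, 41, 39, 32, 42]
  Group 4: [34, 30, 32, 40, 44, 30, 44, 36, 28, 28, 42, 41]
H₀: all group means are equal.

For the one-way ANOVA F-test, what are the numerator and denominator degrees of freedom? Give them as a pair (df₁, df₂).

k = 4 groups, N = 37 total
df = (k−1, N−k) = (4−1, 37−4) = (3, 33)

degrees of freedom = [3, 33]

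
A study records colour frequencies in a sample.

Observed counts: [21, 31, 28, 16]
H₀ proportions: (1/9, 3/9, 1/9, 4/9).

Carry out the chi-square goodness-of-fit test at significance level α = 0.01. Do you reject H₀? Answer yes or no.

reject H₀: yes

n = 96; E_i = n·p_i = [10.67, 32.00, 10.67, 42.67]
χ² = (21−10.67)²/10.67 + (31−32.00)²/32.00 + (28−10.67)²/10.67 + (16−42.67)²/42.67 = 54.8750
df = 3
p-value (upper-tail) = 0.00000
At α=0.01: p < α → reject H₀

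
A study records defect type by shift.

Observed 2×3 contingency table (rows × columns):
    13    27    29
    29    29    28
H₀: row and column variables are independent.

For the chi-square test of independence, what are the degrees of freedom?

degrees of freedom = 2

df = (r−1)(c−1) = (2−1)·(3−1) = 2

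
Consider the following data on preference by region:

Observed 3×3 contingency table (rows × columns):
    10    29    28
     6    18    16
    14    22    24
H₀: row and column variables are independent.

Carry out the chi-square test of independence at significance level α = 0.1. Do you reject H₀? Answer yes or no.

reject H₀: no

Row totals [67, 40, 60], col totals [30, 69, 68], n=167
χ² = (10−12.04)²/12.04 + (29−27.68)²/27.68 + (28−27.28)²/27.28 + (6−7.19)²/7.19 + (18−16.53)²/16.53 + (16−16.29)²/16.29 + (14−10.78)²/10.78 + (22−24.79)²/24.79 + (24−24.43)²/24.43 = 2.0426
df = 4
p-value (upper-tail) = 0.72793
At α=0.1: p ≥ α → fail to reject H₀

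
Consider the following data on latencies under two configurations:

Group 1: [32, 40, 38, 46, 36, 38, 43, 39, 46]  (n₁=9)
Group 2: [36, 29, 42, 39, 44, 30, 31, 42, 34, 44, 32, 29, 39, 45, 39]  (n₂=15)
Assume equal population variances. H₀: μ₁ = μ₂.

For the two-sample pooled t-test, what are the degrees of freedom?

df = n₁ + n₂ − 2 = 9 + 15 − 2 = 22

degrees of freedom = 22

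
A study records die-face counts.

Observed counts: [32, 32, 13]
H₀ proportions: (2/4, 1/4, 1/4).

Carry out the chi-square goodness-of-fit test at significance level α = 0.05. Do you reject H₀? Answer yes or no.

n = 77; E_i = n·p_i = [38.50, 19.25, 19.25]
χ² = (32−38.50)²/38.50 + (32−19.25)²/19.25 + (13−19.25)²/19.25 = 11.5714
df = 2
p-value (upper-tail) = 0.00307
At α=0.05: p < α → reject H₀

reject H₀: yes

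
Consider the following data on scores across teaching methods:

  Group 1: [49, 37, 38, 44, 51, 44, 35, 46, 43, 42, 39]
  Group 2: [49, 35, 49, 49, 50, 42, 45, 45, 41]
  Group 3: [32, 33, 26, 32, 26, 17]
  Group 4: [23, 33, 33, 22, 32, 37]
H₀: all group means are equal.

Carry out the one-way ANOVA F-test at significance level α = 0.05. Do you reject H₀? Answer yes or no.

Group means [42.55, 45.00, 27.67, 30.00], grand mean 38.094
SSB = Σnᵢ(x̄ᵢ−x̄)² = 1692.658; SSW = ΣΣ(x−x̄ᵢ)² = 818.061
MSB = 1692.658/3 = 564.2194; MSW = 818.061/28 = 29.2165
F = MSB/MSW = 19.3117
df = (3, 28)
p-value (upper-tail) = 0.00000
At α=0.05: p < α → reject H₀

reject H₀: yes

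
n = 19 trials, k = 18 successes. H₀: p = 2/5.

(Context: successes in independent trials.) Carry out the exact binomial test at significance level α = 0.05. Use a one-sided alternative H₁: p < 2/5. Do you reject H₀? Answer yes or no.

Exact binomial: n=19, k=18, p₀=2/5=0.4000
P(X≤18) from Σ C(n,i)·p₀^i·(1−p₀)^(n−i)
p-value (one-sided, H₁ less) = 1.00000
At α=0.05: p ≥ α → fail to reject H₀

reject H₀: no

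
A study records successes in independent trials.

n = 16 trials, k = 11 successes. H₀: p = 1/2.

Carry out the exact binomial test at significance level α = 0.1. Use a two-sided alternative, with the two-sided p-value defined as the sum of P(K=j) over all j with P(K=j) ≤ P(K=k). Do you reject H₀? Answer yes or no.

Exact binomial: n=16, k=11, p₀=1/2=0.5000
P(X=j) = C(n,j)·p₀^j·(1−p₀)^(n−j); p = Σ P(X=j) over j with P(X=j) ≤ P(X=11)
p-value (two-sided) = 0.21011
At α=0.1: p ≥ α → fail to reject H₀

reject H₀: no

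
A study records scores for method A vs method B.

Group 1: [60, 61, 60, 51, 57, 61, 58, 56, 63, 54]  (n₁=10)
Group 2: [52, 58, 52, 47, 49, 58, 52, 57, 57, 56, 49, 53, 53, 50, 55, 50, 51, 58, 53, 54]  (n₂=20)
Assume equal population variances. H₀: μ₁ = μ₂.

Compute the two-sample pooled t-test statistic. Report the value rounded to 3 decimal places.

test statistic = 3.663

x̄₁=58.100, s₁=3.665, n₁=10
x̄₂=53.200, s₂=3.350, n₂=20
s_p² = [9·3.665² + 19·3.350²]/28 = 11.9321
SE = √(s_p²·(1/10+1/20)) = 1.3378
t = (58.100−53.200)/1.3378 = 3.6626
df = 28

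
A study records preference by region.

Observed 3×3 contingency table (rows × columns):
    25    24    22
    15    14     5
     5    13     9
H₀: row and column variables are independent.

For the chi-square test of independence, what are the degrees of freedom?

degrees of freedom = 4

df = (r−1)(c−1) = (3−1)·(3−1) = 4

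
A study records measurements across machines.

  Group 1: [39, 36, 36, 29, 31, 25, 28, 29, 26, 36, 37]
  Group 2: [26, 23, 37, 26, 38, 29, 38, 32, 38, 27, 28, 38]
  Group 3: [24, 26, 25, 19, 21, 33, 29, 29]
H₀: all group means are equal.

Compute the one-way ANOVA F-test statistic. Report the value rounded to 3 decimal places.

Group means [32.00, 31.67, 25.75], grand mean 30.258
SSB = Σnᵢ(x̄ᵢ−x̄)² = 219.769; SSW = ΣΣ(x−x̄ᵢ)² = 758.167
MSB = 219.769/2 = 109.8844; MSW = 758.167/28 = 27.0774
F = MSB/MSW = 4.0582
df = (2, 28)

test statistic = 4.058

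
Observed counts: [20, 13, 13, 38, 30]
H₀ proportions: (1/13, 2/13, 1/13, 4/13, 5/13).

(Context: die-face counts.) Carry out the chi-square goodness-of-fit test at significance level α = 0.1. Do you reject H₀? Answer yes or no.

n = 114; E_i = n·p_i = [8.77, 17.54, 8.77, 35.08, 43.85]
χ² = (20−8.77)²/8.77 + (13−17.54)²/17.54 + (13−8.77)²/8.77 + (38−35.08)²/35.08 + (30−43.85)²/43.85 = 22.2149
df = 4
p-value (upper-tail) = 0.00018
At α=0.1: p < α → reject H₀

reject H₀: yes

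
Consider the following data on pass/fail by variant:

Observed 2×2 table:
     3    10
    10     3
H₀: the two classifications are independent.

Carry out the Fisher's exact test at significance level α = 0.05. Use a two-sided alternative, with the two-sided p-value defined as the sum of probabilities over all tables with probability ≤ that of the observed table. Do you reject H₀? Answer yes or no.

reject H₀: yes

Margins: r₁=13, r₂=13, c₁=13, c₂=13, n=26
p_obs = C(13,3)·C(13,10)/C(26,13); sum pmf over tables with pmf ≤ p_obs
p-value (two-sided) = 0.01693
At α=0.05: p < α → reject H₀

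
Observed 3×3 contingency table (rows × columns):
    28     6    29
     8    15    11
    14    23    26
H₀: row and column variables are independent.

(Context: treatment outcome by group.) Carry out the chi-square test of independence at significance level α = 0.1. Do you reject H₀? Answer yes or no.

reject H₀: yes

Row totals [63, 34, 63], col totals [50, 44, 66], n=160
χ² = (28−19.69)²/19.69 + (6−17.32)²/17.32 + (29−25.99)²/25.99 + (8−10.62)²/10.62 + (15−9.35)²/9.35 + (11−14.03)²/14.03 + (14−19.69)²/19.69 + (23−17.32)²/17.32 + (26−25.99)²/25.99 = 19.4790
df = 4
p-value (upper-tail) = 0.00063
At α=0.1: p < α → reject H₀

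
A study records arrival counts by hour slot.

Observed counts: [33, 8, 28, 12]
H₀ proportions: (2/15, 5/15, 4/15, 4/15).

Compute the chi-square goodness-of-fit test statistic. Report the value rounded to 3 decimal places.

test statistic = 65.167

n = 81; E_i = n·p_i = [10.80, 27.00, 21.60, 21.60]
χ² = (33−10.80)²/10.80 + (8−27.00)²/27.00 + (28−21.60)²/21.60 + (12−21.60)²/21.60 = 65.1667
df = 3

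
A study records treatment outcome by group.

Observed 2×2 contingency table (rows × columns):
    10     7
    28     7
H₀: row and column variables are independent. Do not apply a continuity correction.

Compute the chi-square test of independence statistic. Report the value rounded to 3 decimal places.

test statistic = 2.608

Row totals [17, 35], col totals [38, 14], n=52
χ² = (10−12.42)²/12.42 + (7−4.58)²/4.58 + (28−25.58)²/25.58 + (7−9.42)²/9.42 = 2.6080
df = 1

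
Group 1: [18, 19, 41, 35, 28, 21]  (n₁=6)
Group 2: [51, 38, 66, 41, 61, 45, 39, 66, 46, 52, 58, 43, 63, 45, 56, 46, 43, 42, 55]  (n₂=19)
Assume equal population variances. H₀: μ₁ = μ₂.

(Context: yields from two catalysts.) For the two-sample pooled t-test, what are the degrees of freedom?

df = n₁ + n₂ − 2 = 6 + 19 − 2 = 23

degrees of freedom = 23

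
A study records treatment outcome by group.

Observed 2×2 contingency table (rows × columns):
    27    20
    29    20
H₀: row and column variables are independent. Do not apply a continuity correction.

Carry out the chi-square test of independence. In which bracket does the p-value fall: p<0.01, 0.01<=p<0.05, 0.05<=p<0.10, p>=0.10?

p-value bracket: p>=0.10

Row totals [47, 49], col totals [56, 40], n=96
χ² = (27−27.42)²/27.42 + (20−19.58)²/19.58 + (29−28.58)²/28.58 + (20−20.42)²/20.42 = 0.0298
df = 1
p-value (upper-tail) = 0.86300
→ bracket: p>=0.10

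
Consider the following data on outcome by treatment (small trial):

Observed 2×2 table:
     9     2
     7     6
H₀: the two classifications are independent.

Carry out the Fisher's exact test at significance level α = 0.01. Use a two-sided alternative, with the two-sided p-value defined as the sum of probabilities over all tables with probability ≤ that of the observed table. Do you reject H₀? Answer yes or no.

reject H₀: no

Margins: r₁=11, r₂=13, c₁=16, c₂=8, n=24
p_obs = C(11,9)·C(13,7)/C(24,16); sum pmf over tables with pmf ≤ p_obs
p-value (two-sided) = 0.21080
At α=0.01: p ≥ α → fail to reject H₀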